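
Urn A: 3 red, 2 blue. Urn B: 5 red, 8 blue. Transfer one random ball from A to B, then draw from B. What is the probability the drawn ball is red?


P(transfer red) = 3/5; P(transfer blue) = 2/5
If red transferred: Urn II has 6 red of 14, so P(red|red moved) = 3/7
If blue transferred: Urn II has 5 red of 14, so P(red|blue moved) = 5/14
By total probability: P(red) = 3/5*3/7 + 2/5*5/14 = 2/5

2/5


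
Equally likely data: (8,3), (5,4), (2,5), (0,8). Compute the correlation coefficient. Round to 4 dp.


Cov(X,Y) = -5.2500, Var(X) = 9.1875, Var(Y) = 3.5000
rho = Cov/(sqrt(VarX)*sqrt(VarY)) = -0.9258

-0.9258


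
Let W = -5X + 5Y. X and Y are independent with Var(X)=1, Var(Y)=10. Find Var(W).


Independence => Cov(X,Y)=0
Var(-5X + 5Y) = (-5)^2*Var(X) + 5^2*Var(Y)
= 25*1 + 25*10 = 275

275


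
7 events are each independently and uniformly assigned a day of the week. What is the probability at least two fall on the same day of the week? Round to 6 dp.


P(all different) = prod((7-i)/7 for i=0..6) = 0.006120
P(at least one match) = 1 - 0.006120 = 0.993880

0.993880


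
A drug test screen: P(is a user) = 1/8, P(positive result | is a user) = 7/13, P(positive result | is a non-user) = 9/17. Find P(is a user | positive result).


P(A) = P(A|B)P(B) + P(A|B')P(B') = 7/13*1/8 + 9/17*7/8 = 469/884
P(B|A) = P(A|B)P(B)/P(A) = (7/104)/(469/884) = 17/134

17/134


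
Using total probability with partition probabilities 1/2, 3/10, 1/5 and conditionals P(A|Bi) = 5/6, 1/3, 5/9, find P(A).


P(A) = P(A|B1)P(B1) + P(A|B2)P(B2) + P(A|B3)P(B3)
= 5/6*1/2 + 1/3*3/10 + 5/9*1/5
= 5/12 + 1/10 + 1/9 = 113/180

113/180


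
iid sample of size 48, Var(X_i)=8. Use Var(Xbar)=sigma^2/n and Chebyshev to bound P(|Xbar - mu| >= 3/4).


Var(Xbar) = Var(X)/n = 8/48
Chebyshev: P(|Xbar-mu| >= 3/4) <= Var(Xbar)/(3/4)^2 = (1/6)/(9/16) = 8/27

8/27


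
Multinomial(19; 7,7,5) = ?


19! = 121645100408832000
Denominator: 7!=5040 * 7!=5040 * 5!=120
Coefficient = 121645100408832000 / 3048192000 = 39907296

39907296


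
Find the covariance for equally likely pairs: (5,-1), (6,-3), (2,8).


E[X]=13/3, E[Y]=4/3, E[XY]=-7/3
Cov(X,Y) = E[XY] - E[X]E[Y] = -7/3 - 13/3*4/3 = -73/9

-73/9


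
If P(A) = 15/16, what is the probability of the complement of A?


P(A') = 1 - P(A) = 1 - 15/16 = 1/16

1/16


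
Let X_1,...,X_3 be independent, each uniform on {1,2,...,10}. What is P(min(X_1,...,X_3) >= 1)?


P(min >= 1) = P(all X_i >= 1) = (P(X_1 >= 1))^3
= (10/10)^3 = 1^3 = 1

1


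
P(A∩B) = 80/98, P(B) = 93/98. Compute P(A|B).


P(A|B) = P(A∩B)/P(B) = (80/98)/(93/98) = 80/93

80/93


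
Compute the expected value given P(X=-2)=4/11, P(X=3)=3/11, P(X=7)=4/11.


E[X] = sum(x * P(x))
= -2*4/11 + 3*3/11 + 7*4/11
= 29/11

29/11


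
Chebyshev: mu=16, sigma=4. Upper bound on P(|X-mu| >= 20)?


k = 20/4 = 5
Chebyshev: P(|X-mu| >= k*sigma) <= 1/k^2 = 1/5^2 = 1/25

1/25


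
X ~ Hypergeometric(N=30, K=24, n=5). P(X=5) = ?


P(X=5) = C(24,5)*C(6,0) / C(30,5)
= 42504*1 / 142506
= 42504/142506 = 1012/3393

1012/3393


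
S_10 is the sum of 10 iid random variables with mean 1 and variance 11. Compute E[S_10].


E[S_n] = n*E[X_1] = 10*1 = 10

10


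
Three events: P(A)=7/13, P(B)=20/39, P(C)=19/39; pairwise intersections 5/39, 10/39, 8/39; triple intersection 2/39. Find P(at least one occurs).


P(A∪B∪C) = P(A)+P(B)+P(C) - P(AB)-P(AC)-P(BC) + P(ABC)
= 7/13+20/39+19/39 - 5/39-10/39-8/39 + 2/39
= 1

1


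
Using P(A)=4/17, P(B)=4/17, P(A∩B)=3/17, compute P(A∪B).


P(A∪B) = P(A) + P(B) - P(A∩B)
= 4/17 + 4/17 - 3/17 = 5/17

5/17


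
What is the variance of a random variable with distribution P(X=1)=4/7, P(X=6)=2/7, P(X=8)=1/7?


E[X] = 24/7, E[X^2] = 20
Var(X) = E[X^2] - (E[X])^2 = 20 - (24/7)^2 = 404/49

404/49


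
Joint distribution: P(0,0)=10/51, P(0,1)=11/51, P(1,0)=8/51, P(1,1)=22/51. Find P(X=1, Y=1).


Read from table: P(X=1, Y=1) = 22/51

22/51


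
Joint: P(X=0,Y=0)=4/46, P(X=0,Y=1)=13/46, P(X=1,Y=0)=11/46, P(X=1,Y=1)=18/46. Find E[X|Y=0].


P(Y=0) = 15/46
E[X|Y=0] = (0*4 + 1*11)/15 = 11/15

11/15


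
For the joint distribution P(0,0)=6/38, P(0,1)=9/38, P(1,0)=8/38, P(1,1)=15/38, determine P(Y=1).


P(Y=1) = P(0,1)+P(1,1) = 9/38 + 15/38 = 24/38 = 12/19

12/19


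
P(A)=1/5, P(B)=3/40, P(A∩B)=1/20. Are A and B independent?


P(A)*P(B) = 1/5*3/40 = 3/200
P(A∩B) = 1/20 != 3/200, so not independent

No, A and B are not independent


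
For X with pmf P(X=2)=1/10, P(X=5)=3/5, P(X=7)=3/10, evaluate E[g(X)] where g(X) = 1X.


E[1X] = sum(g(x)*P(x))
= 2*1/10 + 5*3/5 + 7*3/10
= 53/10

53/10


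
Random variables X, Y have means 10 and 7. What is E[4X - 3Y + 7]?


E[4X - 3Y + 7] = 4*E[X] - 3*E[Y] + 7
= (4)*(10) + (-3)*(7) + (7)
= 40 - 21 + 7 = 26

26


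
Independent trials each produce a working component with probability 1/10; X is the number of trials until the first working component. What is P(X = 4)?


P(X=4) = (1-p)^3 * p = (9/10)^3 * 1/10
= 729/1000 * 1/10 = 729/10000

729/10000


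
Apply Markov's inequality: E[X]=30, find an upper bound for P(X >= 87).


Markov: P(X >= a) <= E[X]/a
P(X >= 87) <= 30/87 = 10/29

10/29


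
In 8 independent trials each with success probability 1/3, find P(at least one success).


P(at least one) = 1 - P(none)
P(none) = (1 - 1/3)^8 = (2/3)^8 = 256/6561
P(at least one) = 1 - 256/6561 = 6305/6561

6305/6561


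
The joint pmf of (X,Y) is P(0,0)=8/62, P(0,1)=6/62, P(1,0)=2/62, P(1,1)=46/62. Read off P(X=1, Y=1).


Read from table: P(X=1, Y=1) = 46/62 = 23/31

23/31


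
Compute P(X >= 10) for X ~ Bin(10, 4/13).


P(X>=10) = P(X=10)
= 1048576/137858491849
= 1048576/137858491849

1048576/137858491849


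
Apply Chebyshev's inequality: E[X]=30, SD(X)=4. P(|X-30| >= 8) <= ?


k = 8/4 = 2
Chebyshev: P(|X-mu| >= k*sigma) <= 1/k^2 = 1/2^2 = 1/4

1/4


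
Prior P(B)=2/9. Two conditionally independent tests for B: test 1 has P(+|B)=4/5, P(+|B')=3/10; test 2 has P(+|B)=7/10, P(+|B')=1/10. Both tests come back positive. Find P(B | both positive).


After test 1: P(+) = 4/5*2/9 + 3/10*7/9 = 37/90
P(B|+) = (8/45)/(37/90) = 16/37
After test 2 (use post1 as new prior): P(+) = 7/10*16/37 + 1/10*21/37 = 133/370
P(B|+,+) = (56/185)/(133/370) = 16/19

16/19


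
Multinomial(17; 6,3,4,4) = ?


17! = 355687428096000
Denominator: 6!=720 * 3!=6 * 4!=24 * 4!=24
Coefficient = 355687428096000 / 2488320 = 142942800

142942800


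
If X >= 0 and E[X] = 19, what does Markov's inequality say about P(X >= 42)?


Markov: P(X >= a) <= E[X]/a
P(X >= 42) <= 19/42

19/42


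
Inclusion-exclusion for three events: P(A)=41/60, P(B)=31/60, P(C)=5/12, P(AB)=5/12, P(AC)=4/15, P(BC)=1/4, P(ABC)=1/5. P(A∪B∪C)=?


P(A∪B∪C) = P(A)+P(B)+P(C) - P(AB)-P(AC)-P(BC) + P(ABC)
= 41/60+31/60+5/12 - 5/12-4/15-1/4 + 1/5
= 53/60

53/60


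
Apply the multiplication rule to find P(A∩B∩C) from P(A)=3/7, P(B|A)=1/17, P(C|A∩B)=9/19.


P(A∩B∩C) = P(A) * P(B|A) * P(C|A∩B)
= 3/7 * 1/17 * 9/19
= 3/119 * 9/19 = 27/2261

27/2261


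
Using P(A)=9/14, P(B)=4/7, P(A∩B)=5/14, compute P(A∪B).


P(A∪B) = P(A) + P(B) - P(A∩B)
= 9/14 + 4/7 - 5/14 = 6/7

6/7


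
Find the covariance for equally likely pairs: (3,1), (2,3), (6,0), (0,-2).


E[X]=11/4, E[Y]=1/2, E[XY]=9/4
Cov(X,Y) = E[XY] - E[X]E[Y] = 9/4 - 11/4*1/2 = 7/8

7/8


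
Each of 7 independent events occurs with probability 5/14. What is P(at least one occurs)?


P(at least one) = 1 - P(none)
P(none) = (1 - 5/14)^7 = (9/14)^7 = 4782969/105413504
P(at least one) = 1 - 4782969/105413504 = 100630535/105413504

100630535/105413504


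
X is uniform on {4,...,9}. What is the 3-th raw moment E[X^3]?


E[X^3] = (1/6) * sum(x^3 for x=4..9)
= 1989/6 = 663/2

663/2


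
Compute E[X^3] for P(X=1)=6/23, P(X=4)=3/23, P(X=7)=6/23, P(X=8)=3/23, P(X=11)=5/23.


E[X^3] = sum(g(x)*P(x))
= 1*6/23 + 64*3/23 + 343*6/23 + 512*3/23 + 1331*5/23
= 10447/23

10447/23


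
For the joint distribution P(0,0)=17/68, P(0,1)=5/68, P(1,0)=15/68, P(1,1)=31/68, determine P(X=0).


P(X=0) = P(0,0)+P(0,1) = 17/68 + 5/68 = 22/68 = 11/34

11/34


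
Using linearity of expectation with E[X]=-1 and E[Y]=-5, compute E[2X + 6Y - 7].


E[2X + 6Y - 7] = 2*E[X] + 6*E[Y] - 7
= (2)*(-1) + (6)*(-5) + (-7)
= -2 - 30 - 7 = -39

-39


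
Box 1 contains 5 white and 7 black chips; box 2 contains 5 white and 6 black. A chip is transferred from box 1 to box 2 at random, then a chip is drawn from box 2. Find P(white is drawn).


P(transfer white) = 5/12; P(transfer black) = 7/12
If white transferred: Urn II has 6 white of 12, so P(white|white moved) = 1/2
If black transferred: Urn II has 5 white of 12, so P(white|black moved) = 5/12
By total probability: P(white) = 5/12*1/2 + 7/12*5/12 = 65/144

65/144


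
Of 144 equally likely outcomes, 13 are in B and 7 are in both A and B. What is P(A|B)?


P(A|B) = P(A∩B)/P(B) = (7/144)/(13/144) = 7/13

7/13


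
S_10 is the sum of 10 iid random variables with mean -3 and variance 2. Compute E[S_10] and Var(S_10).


E[S_n] = n*mu = 10*-3 = -30
Var(S_n) = n*sigma^2 = 10*2 = 20

E[S_10]=-30, Var(S_10)=20


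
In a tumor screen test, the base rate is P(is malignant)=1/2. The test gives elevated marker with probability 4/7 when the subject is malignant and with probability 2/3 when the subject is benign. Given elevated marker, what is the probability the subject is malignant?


P(A) = P(A|B)P(B) + P(A|B')P(B') = 4/7*1/2 + 2/3*1/2 = 13/21
P(B|A) = P(A|B)P(B)/P(A) = (2/7)/(13/21) = 6/13

6/13


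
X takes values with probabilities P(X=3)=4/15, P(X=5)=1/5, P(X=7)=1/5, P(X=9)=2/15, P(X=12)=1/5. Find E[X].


E[X] = sum(x * P(x))
= 3*4/15 + 5*1/5 + 7*1/5 + 9*2/15 + 12*1/5
= 34/5

34/5


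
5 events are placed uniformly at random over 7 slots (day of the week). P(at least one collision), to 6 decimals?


P(all different) = prod((7-i)/7 for i=0..4) = 0.149938
P(at least one match) = 1 - 0.149938 = 0.850062

0.850062


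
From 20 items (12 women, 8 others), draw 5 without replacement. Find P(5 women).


P(X=5) = C(12,5)*C(8,0) / C(20,5)
= 792*1 / 15504
= 792/15504 = 33/646

33/646


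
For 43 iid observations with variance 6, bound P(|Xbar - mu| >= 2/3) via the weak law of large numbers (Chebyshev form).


Var(Xbar) = Var(X)/n = 6/43
Chebyshev: P(|Xbar-mu| >= 2/3) <= Var(Xbar)/(2/3)^2 = (6/43)/(4/9) = 27/86

27/86


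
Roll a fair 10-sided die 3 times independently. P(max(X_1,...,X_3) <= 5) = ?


P(max <= 5) = P(all X_i <= 5) = (P(X_1 <= 5))^3
= (5/10)^3 = (1/2)^3 = 1/8

1/8


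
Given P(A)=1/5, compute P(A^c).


P(A') = 1 - P(A) = 1 - 1/5 = 4/5

4/5


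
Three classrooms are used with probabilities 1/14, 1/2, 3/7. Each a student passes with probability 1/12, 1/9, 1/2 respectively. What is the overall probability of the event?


P(A) = P(A|B1)P(B1) + P(A|B2)P(B2) + P(A|B3)P(B3)
= 1/12*1/14 + 1/9*1/2 + 1/2*3/7
= 1/168 + 1/18 + 3/14 = 139/504

139/504


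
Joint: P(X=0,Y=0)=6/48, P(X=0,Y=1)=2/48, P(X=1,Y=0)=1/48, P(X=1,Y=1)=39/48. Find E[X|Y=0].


P(Y=0) = 7/48
E[X|Y=0] = (0*6 + 1*1)/7 = 1/7

1/7


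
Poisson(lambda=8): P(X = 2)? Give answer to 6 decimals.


P(X=2) = e^(-8) * 8^2 / 2!
≈ 0.0003354626279 * 64 / 2
≈ 0.010735

0.010735


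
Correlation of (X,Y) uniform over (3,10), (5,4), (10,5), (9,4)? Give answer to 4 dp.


Cov(X,Y) = -4.8125, Var(X) = 8.1875, Var(Y) = 6.1875
rho = Cov/(sqrt(VarX)*sqrt(VarY)) = -0.6761

-0.6761


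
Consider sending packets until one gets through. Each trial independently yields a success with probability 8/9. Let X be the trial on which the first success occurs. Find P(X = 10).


P(X=10) = (1-p)^9 * p = (1/9)^9 * 8/9
= 1/387420489 * 8/9 = 8/3486784401

8/3486784401


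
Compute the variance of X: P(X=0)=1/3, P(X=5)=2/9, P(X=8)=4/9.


E[X] = 14/3, E[X^2] = 34
Var(X) = E[X^2] - (E[X])^2 = 34 - (14/3)^2 = 110/9

110/9


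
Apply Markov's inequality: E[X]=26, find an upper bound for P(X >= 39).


Markov: P(X >= a) <= E[X]/a
P(X >= 39) <= 26/39 = 2/3

2/3


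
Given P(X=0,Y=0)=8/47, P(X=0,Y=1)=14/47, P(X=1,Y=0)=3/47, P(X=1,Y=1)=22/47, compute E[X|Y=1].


P(Y=1) = 36/47
E[X|Y=1] = (0*14 + 1*22)/36 = 22/36 = 11/18

11/18


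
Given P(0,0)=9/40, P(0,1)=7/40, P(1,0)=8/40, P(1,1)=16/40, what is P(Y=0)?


P(Y=0) = P(0,0)+P(1,0) = 9/40 + 8/40 = 17/40

17/40


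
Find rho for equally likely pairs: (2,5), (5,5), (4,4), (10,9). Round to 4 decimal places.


Cov(X,Y) = 5.0625, Var(X) = 8.6875, Var(Y) = 3.6875
rho = Cov/(sqrt(VarX)*sqrt(VarY)) = 0.8944

0.8944


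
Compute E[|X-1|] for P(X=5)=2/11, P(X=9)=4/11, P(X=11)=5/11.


E[|X-1|] = sum(g(x)*P(x))
= 4*2/11 + 8*4/11 + 10*5/11
= 90/11

90/11


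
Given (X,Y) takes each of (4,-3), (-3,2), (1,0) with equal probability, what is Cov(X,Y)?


E[X]=2/3, E[Y]=-1/3, E[XY]=-6
Cov(X,Y) = E[XY] - E[X]E[Y] = -6 - 2/3*-1/3 = -52/9

-52/9


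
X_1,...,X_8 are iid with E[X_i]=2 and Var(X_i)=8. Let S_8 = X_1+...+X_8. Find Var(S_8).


By independence, Var(S_n) = n*Var(X_1) = 8*8 = 64

64


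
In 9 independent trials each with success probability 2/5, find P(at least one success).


P(at least one) = 1 - P(none)
P(none) = (1 - 2/5)^9 = (3/5)^9 = 19683/1953125
P(at least one) = 1 - 19683/1953125 = 1933442/1953125

1933442/1953125


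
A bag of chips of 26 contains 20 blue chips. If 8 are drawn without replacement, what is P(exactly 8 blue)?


P(X=8) = C(20,8)*C(6,0) / C(26,8)
= 125970*1 / 1562275
= 125970/1562275 = 102/1265

102/1265


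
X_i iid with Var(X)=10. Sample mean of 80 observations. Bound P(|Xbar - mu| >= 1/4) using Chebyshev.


Var(Xbar) = Var(X)/n = 10/80
Chebyshev: P(|Xbar-mu| >= 1/4) <= Var(Xbar)/(1/4)^2 = (1/8)/(1/16) = 2
Bound exceeds 1, so trivial bound: 1

1


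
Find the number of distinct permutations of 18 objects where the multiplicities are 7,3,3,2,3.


18! = 6402373705728000
Denominator: 7!=5040 * 3!=6 * 3!=6 * 2!=2 * 3!=6
Coefficient = 6402373705728000 / 2177280 = 2940537600

2940537600


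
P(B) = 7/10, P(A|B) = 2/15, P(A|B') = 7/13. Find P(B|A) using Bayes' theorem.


P(A) = P(A|B)P(B) + P(A|B')P(B') = 2/15*7/10 + 7/13*3/10 = 497/1950
P(B|A) = P(A|B)P(B)/P(A) = (7/75)/(497/1950) = 26/71

26/71


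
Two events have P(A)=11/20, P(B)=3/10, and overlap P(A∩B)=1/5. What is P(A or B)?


P(A∪B) = P(A) + P(B) - P(A∩B)
= 11/20 + 3/10 - 1/5 = 13/20

13/20


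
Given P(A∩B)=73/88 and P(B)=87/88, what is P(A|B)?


P(A|B) = P(A∩B)/P(B) = (73/88)/(87/88) = 73/87

73/87


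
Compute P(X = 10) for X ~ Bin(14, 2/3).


P(X=10) = C(14,10) * p^10 * (1-p)^4
= 1001 * 1024/59049 * 1/81
= 1025024/4782969

1025024/4782969


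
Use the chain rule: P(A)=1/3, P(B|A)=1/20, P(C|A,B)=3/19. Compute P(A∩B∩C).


P(A∩B∩C) = P(A) * P(B|A) * P(C|A∩B)
= 1/3 * 1/20 * 3/19
= 1/60 * 3/19 = 1/380

1/380


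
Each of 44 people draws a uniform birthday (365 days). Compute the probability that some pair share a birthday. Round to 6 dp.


P(all different) = prod((365-i)/365 for i=0..43) = 0.067115
P(at least one match) = 1 - 0.067115 = 0.932885

0.932885


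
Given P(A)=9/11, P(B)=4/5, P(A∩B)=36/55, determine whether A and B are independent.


P(A)*P(B) = 9/11*4/5 = 36/55
P(A∩B) = 36/55, which equals P(A)P(B), so independent

Yes, A and B are independent


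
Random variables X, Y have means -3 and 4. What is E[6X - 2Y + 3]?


E[6X - 2Y + 3] = 6*E[X] - 2*E[Y] + 3
= (6)*(-3) + (-2)*(4) + (3)
= -18 - 8 + 3 = -23

-23


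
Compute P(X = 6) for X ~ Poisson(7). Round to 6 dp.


P(X=6) = e^(-7) * 7^6 / 6!
≈ 0.0009118819656 * 117649 / 720
≈ 0.149003

0.149003


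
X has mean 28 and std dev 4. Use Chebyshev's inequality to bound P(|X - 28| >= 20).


k = 20/4 = 5
Chebyshev: P(|X-mu| >= k*sigma) <= 1/k^2 = 1/5^2 = 1/25

1/25


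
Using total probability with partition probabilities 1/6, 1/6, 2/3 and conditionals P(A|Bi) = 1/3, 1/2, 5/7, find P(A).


P(A) = P(A|B1)P(B1) + P(A|B2)P(B2) + P(A|B3)P(B3)
= 1/3*1/6 + 1/2*1/6 + 5/7*2/3
= 1/18 + 1/12 + 10/21 = 155/252

155/252


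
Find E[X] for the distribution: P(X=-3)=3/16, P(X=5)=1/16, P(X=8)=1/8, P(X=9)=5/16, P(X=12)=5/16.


E[X] = sum(x * P(x))
= -3*3/16 + 5*1/16 + 8*1/8 + 9*5/16 + 12*5/16
= 117/16

117/16


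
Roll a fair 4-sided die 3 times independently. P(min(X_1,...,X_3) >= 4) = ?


P(min >= 4) = P(all X_i >= 4) = (P(X_1 >= 4))^3
= (1/4)^3 = 1/64

1/64


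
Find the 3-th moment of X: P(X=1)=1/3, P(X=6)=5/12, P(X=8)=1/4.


E[X^3] = sum(x^3 * P(x))
= 1*1/3 + 216*5/12 + 512*1/4
= 655/3

655/3


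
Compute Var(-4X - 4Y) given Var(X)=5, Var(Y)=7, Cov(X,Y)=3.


Var(-4X - 4Y) = (-4)^2*Var(X) + (-4)^2*Var(Y) + 2*(-4)*(-4)*Cov(X,Y)
= 16*5 + 16*7 + 32*3
= 80 + 112 + 96 = 288

288


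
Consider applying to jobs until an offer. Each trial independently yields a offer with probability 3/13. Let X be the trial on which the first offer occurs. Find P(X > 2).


P(X > 2) = P(first 2 trials all fail) = (1-p)^2 = (10/13)^2 = 100/169

100/169


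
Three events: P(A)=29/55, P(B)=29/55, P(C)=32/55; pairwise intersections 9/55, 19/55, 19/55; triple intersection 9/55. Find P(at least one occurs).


P(A∪B∪C) = P(A)+P(B)+P(C) - P(AB)-P(AC)-P(BC) + P(ABC)
= 29/55+29/55+32/55 - 9/55-19/55-19/55 + 9/55
= 52/55

52/55


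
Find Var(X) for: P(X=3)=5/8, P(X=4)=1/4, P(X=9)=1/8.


E[X] = 4, E[X^2] = 79/4
Var(X) = E[X^2] - (E[X])^2 = 79/4 - (4)^2 = 15/4

15/4


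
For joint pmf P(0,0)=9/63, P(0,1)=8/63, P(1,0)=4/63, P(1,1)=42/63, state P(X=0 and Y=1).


Read from table: P(X=0, Y=1) = 8/63

8/63


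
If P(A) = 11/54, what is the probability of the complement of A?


P(A') = 1 - P(A) = 1 - 11/54 = 43/54

43/54


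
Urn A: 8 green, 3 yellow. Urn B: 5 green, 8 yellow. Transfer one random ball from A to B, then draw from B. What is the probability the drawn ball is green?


P(transfer green) = 8/11; P(transfer yellow) = 3/11
If green transferred: Urn II has 6 green of 14, so P(green|green moved) = 3/7
If yellow transferred: Urn II has 5 green of 14, so P(green|yellow moved) = 5/14
By total probability: P(green) = 8/11*3/7 + 3/11*5/14 = 9/22

9/22


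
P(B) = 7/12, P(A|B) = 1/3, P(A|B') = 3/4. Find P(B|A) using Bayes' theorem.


P(A) = P(A|B)P(B) + P(A|B')P(B') = 1/3*7/12 + 3/4*5/12 = 73/144
P(B|A) = P(A|B)P(B)/P(A) = (7/36)/(73/144) = 28/73

28/73


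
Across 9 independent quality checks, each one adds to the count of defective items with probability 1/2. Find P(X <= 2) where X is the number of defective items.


P(X<=2) = P(X=0) + P(X=1) + P(X=2)
= 1/512 + 9/512 + 9/128
= 23/256

23/256


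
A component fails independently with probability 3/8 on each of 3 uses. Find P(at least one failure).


P(at least one) = 1 - P(none)
P(none) = (1 - 3/8)^3 = (5/8)^3 = 125/512
P(at least one) = 1 - 125/512 = 387/512

387/512


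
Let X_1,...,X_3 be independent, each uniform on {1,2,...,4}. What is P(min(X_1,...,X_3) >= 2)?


P(min >= 2) = P(all X_i >= 2) = (P(X_1 >= 2))^3
= (3/4)^3 = 27/64

27/64


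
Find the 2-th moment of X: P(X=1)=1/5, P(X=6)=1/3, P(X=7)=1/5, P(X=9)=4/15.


E[X^2] = sum(x^2 * P(x))
= 1*1/5 + 36*1/3 + 49*1/5 + 81*4/15
= 218/5

218/5


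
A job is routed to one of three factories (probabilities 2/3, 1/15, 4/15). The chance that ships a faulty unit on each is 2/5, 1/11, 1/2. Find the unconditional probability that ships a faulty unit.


P(A) = P(A|B1)P(B1) + P(A|B2)P(B2) + P(A|B3)P(B3)
= 2/5*2/3 + 1/11*1/15 + 1/2*4/15
= 4/15 + 1/165 + 2/15 = 67/165

67/165


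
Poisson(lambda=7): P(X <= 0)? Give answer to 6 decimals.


P(X<=0) = e^(-7)*7^0/0!
≈ 0.0009118820
≈ 0.000912

0.000912


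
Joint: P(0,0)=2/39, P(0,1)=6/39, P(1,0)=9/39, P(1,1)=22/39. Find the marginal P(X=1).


P(X=1) = P(1,0)+P(1,1) = 9/39 + 22/39 = 31/39

31/39


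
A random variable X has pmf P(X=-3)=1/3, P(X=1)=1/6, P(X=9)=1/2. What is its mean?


E[X] = sum(x * P(x))
= -3*1/3 + 1*1/6 + 9*1/2
= 11/3

11/3


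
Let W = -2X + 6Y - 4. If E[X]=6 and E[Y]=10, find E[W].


E[-2X + 6Y - 4] = -2*E[X] + 6*E[Y] - 4
= (-2)*(6) + (6)*(10) + (-4)
= -12 + 60 - 4 = 44

44


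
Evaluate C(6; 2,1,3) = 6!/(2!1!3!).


6! = 720
Denominator: 2!=2 * 1!=1 * 3!=6
Coefficient = 720 / 12 = 60

60


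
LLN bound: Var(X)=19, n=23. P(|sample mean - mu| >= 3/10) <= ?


Var(Xbar) = Var(X)/n = 19/23
Chebyshev: P(|Xbar-mu| >= 3/10) <= Var(Xbar)/(3/10)^2 = (19/23)/(9/100) = 1900/207
Bound exceeds 1, so trivial bound: 1

1


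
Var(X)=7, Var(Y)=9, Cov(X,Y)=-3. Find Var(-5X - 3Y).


Var(-5X - 3Y) = (-5)^2*Var(X) + (-3)^2*Var(Y) + 2*(-5)*(-3)*Cov(X,Y)
= 25*7 + 9*9 + 30*(-3)
= 175 + 81 - 90 = 166

166


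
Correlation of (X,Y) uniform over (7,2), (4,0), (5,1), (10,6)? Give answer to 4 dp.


Cov(X,Y) = 5.1250, Var(X) = 5.2500, Var(Y) = 5.1875
rho = Cov/(sqrt(VarX)*sqrt(VarY)) = 0.9821

0.9821


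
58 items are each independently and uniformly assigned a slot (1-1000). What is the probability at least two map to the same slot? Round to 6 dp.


P(all different) = prod((1000-i)/1000 for i=0..57) = 0.185328
P(at least one match) = 1 - 0.185328 = 0.814672

0.814672


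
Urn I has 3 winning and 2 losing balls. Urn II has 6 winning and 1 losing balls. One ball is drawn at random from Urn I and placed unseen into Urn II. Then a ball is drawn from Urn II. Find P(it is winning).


P(transfer winning) = 3/5; P(transfer losing) = 2/5
If winning transferred: Urn II has 7 winning of 8, so P(winning|winning moved) = 7/8
If losing transferred: Urn II has 6 winning of 8, so P(winning|losing moved) = 3/4
By total probability: P(winning) = 3/5*7/8 + 2/5*3/4 = 33/40

33/40


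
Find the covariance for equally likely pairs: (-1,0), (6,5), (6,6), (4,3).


E[X]=15/4, E[Y]=7/2, E[XY]=39/2
Cov(X,Y) = E[XY] - E[X]E[Y] = 39/2 - 15/4*7/2 = 51/8

51/8


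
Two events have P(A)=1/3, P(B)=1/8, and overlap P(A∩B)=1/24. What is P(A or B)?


P(A∪B) = P(A) + P(B) - P(A∩B)
= 1/3 + 1/8 - 1/24 = 5/12

5/12


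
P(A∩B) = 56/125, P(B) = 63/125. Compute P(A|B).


P(A|B) = P(A∩B)/P(B) = (56/125)/(63/125) = 56/63 = 8/9

8/9


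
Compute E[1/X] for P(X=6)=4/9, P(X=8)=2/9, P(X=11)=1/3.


E[1/X] = sum(g(x)*P(x))
= 1/6*4/9 + 1/8*2/9 + 1/11*1/3
= 157/1188

157/1188


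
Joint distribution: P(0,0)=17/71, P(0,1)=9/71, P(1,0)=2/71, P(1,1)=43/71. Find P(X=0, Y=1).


Read from table: P(X=0, Y=1) = 9/71

9/71


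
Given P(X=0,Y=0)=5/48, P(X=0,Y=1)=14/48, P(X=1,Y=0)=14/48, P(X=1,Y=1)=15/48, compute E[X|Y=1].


P(Y=1) = 29/48
E[X|Y=1] = (0*14 + 1*15)/29 = 15/29

15/29


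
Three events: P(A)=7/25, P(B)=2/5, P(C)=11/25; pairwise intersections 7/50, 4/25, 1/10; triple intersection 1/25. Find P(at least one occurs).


P(A∪B∪C) = P(A)+P(B)+P(C) - P(AB)-P(AC)-P(BC) + P(ABC)
= 7/25+2/5+11/25 - 7/50-4/25-1/10 + 1/25
= 19/25

19/25


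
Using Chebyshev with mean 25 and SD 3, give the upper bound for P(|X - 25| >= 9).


k = 9/3 = 3
Chebyshev: P(|X-mu| >= k*sigma) <= 1/k^2 = 1/3^2 = 1/9

1/9


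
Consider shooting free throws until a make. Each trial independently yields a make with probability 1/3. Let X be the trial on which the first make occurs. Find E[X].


For geometric (trials until first success), E[X] = 1/p = 1/(1/3) = 3

3


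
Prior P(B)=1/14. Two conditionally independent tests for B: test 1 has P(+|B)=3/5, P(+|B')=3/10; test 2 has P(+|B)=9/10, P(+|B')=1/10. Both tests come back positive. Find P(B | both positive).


After test 1: P(+) = 3/5*1/14 + 3/10*13/14 = 9/28
P(B|+) = (3/70)/(9/28) = 2/15
After test 2 (use post1 as new prior): P(+) = 9/10*2/15 + 1/10*13/15 = 31/150
P(B|+,+) = (3/25)/(31/150) = 18/31

18/31


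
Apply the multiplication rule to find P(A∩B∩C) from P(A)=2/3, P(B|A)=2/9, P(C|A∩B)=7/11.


P(A∩B∩C) = P(A) * P(B|A) * P(C|A∩B)
= 2/3 * 2/9 * 7/11
= 4/27 * 7/11 = 28/297

28/297


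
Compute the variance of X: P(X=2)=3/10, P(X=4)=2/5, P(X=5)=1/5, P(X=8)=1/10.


E[X] = 4, E[X^2] = 19
Var(X) = E[X^2] - (E[X])^2 = 19 - (4)^2 = 3

3


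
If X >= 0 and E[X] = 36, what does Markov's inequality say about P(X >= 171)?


Markov: P(X >= a) <= E[X]/a
P(X >= 171) <= 36/171 = 4/19

4/19


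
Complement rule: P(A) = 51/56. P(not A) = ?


P(A') = 1 - P(A) = 1 - 51/56 = 5/56

5/56


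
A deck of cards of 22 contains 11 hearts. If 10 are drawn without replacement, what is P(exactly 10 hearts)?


P(X=10) = C(11,10)*C(11,0) / C(22,10)
= 11*1 / 646646
= 11/646646 = 1/58786

1/58786


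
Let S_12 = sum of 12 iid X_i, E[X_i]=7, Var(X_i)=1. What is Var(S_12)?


By independence, Var(S_n) = n*Var(X_1) = 12*1 = 12

12


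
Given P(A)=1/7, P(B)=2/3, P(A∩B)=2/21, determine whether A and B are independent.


P(A)*P(B) = 1/7*2/3 = 2/21
P(A∩B) = 2/21, which equals P(A)P(B), so independent

Yes, A and B are independent


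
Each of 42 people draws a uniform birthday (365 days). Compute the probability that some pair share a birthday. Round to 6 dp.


P(all different) = prod((365-i)/365 for i=0..41) = 0.085970
P(at least one match) = 1 - 0.085970 = 0.914030

0.914030


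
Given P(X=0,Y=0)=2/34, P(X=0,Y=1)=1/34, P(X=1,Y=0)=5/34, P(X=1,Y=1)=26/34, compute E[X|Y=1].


P(Y=1) = 27/34
E[X|Y=1] = (0*1 + 1*26)/27 = 26/27

26/27


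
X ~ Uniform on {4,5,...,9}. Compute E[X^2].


E[X^2] = (1/6) * sum(x^2 for x=4..9)
= 271/6

271/6


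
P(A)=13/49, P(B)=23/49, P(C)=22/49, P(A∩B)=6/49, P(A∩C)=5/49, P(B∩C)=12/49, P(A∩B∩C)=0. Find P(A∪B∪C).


P(A∪B∪C) = P(A)+P(B)+P(C) - P(AB)-P(AC)-P(BC) + P(ABC)
= 13/49+23/49+22/49 - 6/49-5/49-12/49 + 0
= 5/7

5/7


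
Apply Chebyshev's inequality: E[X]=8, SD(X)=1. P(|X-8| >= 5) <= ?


k = 5/1 = 5
Chebyshev: P(|X-mu| >= k*sigma) <= 1/k^2 = 1/5^2 = 1/25

1/25


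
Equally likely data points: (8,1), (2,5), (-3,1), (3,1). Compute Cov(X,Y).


E[X]=5/2, E[Y]=2, E[XY]=9/2
Cov(X,Y) = E[XY] - E[X]E[Y] = 9/2 - 5/2*2 = -1/2

-1/2


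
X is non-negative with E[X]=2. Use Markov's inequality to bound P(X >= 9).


Markov: P(X >= a) <= E[X]/a
P(X >= 9) <= 2/9

2/9


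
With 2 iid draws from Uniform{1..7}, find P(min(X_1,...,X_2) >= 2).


P(min >= 2) = P(all X_i >= 2) = (P(X_1 >= 2))^2
= (6/7)^2 = 36/49

36/49


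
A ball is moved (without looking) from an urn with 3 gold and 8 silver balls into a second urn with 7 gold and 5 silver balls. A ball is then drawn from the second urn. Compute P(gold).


P(transfer gold) = 3/11; P(transfer silver) = 8/11
If gold transferred: Urn II has 8 gold of 13, so P(gold|gold moved) = 8/13
If silver transferred: Urn II has 7 gold of 13, so P(gold|silver moved) = 7/13
By total probability: P(gold) = 3/11*8/13 + 8/11*7/13 = 80/143

80/143


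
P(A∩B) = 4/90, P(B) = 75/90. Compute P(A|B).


P(A|B) = P(A∩B)/P(B) = (4/90)/(75/90) = 4/75

4/75


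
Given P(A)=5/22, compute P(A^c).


P(A') = 1 - P(A) = 1 - 5/22 = 17/22

17/22


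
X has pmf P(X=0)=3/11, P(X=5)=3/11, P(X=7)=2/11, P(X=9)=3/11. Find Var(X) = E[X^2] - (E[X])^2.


E[X] = 56/11, E[X^2] = 416/11
Var(X) = E[X^2] - (E[X])^2 = 416/11 - (56/11)^2 = 1440/121

1440/121


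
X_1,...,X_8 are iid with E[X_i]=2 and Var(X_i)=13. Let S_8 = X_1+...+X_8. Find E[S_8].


E[S_n] = n*E[X_1] = 8*2 = 16

16


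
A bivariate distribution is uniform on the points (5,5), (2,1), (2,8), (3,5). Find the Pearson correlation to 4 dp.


Cov(X,Y) = 0.2500, Var(X) = 1.5000, Var(Y) = 6.1875
rho = Cov/(sqrt(VarX)*sqrt(VarY)) = 0.0821

0.0821


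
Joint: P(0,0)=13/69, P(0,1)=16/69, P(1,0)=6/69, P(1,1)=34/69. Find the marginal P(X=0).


P(X=0) = P(0,0)+P(0,1) = 13/69 + 16/69 = 29/69

29/69


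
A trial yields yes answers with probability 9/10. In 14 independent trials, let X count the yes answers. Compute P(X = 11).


P(X=11) = C(14,11) * p^11 * (1-p)^3
= 364 * 31381059609/100000000000 * 1/1000
= 2855676424419/25000000000000

2855676424419/25000000000000


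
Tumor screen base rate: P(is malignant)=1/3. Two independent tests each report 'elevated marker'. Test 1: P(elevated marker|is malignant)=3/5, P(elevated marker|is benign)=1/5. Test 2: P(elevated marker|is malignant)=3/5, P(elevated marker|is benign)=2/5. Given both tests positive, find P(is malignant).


After test 1: P(+) = 3/5*1/3 + 1/5*2/3 = 1/3
P(B|+) = (1/5)/(1/3) = 3/5
After test 2 (use post1 as new prior): P(+) = 3/5*3/5 + 2/5*2/5 = 13/25
P(B|+,+) = (9/25)/(13/25) = 9/13

9/13


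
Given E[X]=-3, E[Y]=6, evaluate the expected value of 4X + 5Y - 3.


E[4X + 5Y - 3] = 4*E[X] + 5*E[Y] - 3
= (4)*(-3) + (5)*(6) + (-3)
= -12 + 30 - 3 = 15

15


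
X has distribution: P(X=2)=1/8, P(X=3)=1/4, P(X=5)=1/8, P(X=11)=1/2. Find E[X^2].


E[X^2] = sum(g(x)*P(x))
= 4*1/8 + 9*1/4 + 25*1/8 + 121*1/2
= 531/8

531/8


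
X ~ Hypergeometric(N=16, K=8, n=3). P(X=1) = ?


P(X=1) = C(8,1)*C(8,2) / C(16,3)
= 8*28 / 560
= 224/560 = 2/5

2/5


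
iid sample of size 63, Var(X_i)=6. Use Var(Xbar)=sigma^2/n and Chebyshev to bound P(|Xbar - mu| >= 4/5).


Var(Xbar) = Var(X)/n = 6/63
Chebyshev: P(|Xbar-mu| >= 4/5) <= Var(Xbar)/(4/5)^2 = (2/21)/(16/25) = 25/168

25/168


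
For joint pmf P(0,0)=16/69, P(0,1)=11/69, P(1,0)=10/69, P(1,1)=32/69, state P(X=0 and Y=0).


Read from table: P(X=0, Y=0) = 16/69

16/69


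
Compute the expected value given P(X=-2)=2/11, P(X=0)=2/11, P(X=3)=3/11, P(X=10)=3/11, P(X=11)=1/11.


E[X] = sum(x * P(x))
= -2*2/11 + 0*2/11 + 3*3/11 + 10*3/11 + 11*1/11
= 46/11

46/11


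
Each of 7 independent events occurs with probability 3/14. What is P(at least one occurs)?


P(at least one) = 1 - P(none)
P(none) = (1 - 3/14)^7 = (11/14)^7 = 19487171/105413504
P(at least one) = 1 - 19487171/105413504 = 85926333/105413504

85926333/105413504


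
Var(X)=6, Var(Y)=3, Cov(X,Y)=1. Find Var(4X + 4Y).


Var(4X + 4Y) = 4^2*Var(X) + 4^2*Var(Y) + 2*4*4*Cov(X,Y)
= 16*6 + 16*3 + 32*1
= 96 + 48 + 32 = 176

176


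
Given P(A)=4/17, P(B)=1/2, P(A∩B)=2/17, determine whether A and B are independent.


P(A)*P(B) = 4/17*1/2 = 2/17
P(A∩B) = 2/17, which equals P(A)P(B), so independent

Yes, A and B are independent


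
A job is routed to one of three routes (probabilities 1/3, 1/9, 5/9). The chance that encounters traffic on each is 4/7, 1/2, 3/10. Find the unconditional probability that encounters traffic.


P(A) = P(A|B1)P(B1) + P(A|B2)P(B2) + P(A|B3)P(B3)
= 4/7*1/3 + 1/2*1/9 + 3/10*5/9
= 4/21 + 1/18 + 1/6 = 26/63

26/63


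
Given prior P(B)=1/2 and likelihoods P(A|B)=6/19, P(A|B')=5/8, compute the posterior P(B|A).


P(A) = P(A|B)P(B) + P(A|B')P(B') = 6/19*1/2 + 5/8*1/2 = 143/304
P(B|A) = P(A|B)P(B)/P(A) = (3/19)/(143/304) = 48/143

48/143


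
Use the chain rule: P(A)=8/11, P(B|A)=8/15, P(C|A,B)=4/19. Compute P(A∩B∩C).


P(A∩B∩C) = P(A) * P(B|A) * P(C|A∩B)
= 8/11 * 8/15 * 4/19
= 64/165 * 4/19 = 256/3135

256/3135


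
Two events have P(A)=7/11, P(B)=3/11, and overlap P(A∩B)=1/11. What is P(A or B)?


P(A∪B) = P(A) + P(B) - P(A∩B)
= 7/11 + 3/11 - 1/11 = 9/11

9/11


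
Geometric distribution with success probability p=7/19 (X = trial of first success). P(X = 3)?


P(X=3) = (1-p)^2 * p = (12/19)^2 * 7/19
= 144/361 * 7/19 = 1008/6859

1008/6859


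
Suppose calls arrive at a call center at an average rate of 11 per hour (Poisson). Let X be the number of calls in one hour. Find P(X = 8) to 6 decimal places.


P(X=8) = e^(-11) * 11^8 / 8!
≈ 0.00001670170079 * 214358881 / 40320
≈ 0.088794

0.088794


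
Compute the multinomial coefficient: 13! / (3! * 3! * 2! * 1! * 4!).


13! = 6227020800
Denominator: 3!=6 * 3!=6 * 2!=2 * 1!=1 * 4!=24
Coefficient = 6227020800 / 1728 = 3603600

3603600


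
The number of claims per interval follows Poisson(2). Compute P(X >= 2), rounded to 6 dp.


P(X>=2) = 1 - P(X<=1) = 1 - (e^(-2)*2^0/0! + e^(-2)*2^1/1!)
≈ 1 - (0.1353352832 + 0.2706705665)
= 1 - 0.4060058497 = 0.5939941503
≈ 0.593994

0.593994


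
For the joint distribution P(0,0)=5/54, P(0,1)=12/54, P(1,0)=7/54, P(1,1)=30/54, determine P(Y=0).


P(Y=0) = P(0,0)+P(1,0) = 5/54 + 7/54 = 12/54 = 2/9

2/9


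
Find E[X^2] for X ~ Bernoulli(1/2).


For Bernoulli: X in {0,1}
E[X^2] = 0^2*(1-1/2) + 1^2*1/2 = 1/2

1/2


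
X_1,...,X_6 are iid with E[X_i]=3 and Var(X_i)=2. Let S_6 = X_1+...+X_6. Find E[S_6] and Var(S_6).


E[S_n] = n*mu = 6*3 = 18
Var(S_n) = n*sigma^2 = 6*2 = 12

E[S_6]=18, Var(S_6)=12


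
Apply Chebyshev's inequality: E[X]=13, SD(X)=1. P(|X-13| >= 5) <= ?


k = 5/1 = 5
Chebyshev: P(|X-mu| >= k*sigma) <= 1/k^2 = 1/5^2 = 1/25

1/25


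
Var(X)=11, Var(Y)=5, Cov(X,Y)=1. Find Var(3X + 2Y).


Var(3X + 2Y) = 3^2*Var(X) + 2^2*Var(Y) + 2*3*2*Cov(X,Y)
= 9*11 + 4*5 + 12*1
= 99 + 20 + 12 = 131

131


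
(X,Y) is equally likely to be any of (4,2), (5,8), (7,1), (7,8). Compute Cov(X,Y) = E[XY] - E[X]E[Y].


E[X]=23/4, E[Y]=19/4, E[XY]=111/4
Cov(X,Y) = E[XY] - E[X]E[Y] = 111/4 - 23/4*19/4 = 7/16

7/16


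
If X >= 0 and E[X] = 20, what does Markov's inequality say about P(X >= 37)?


Markov: P(X >= a) <= E[X]/a
P(X >= 37) <= 20/37

20/37


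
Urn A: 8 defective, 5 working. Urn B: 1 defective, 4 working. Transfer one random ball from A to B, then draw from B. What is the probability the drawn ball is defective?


P(transfer defective) = 8/13; P(transfer working) = 5/13
If defective transferred: Urn II has 2 defective of 6, so P(defective|defective moved) = 1/3
If working transferred: Urn II has 1 defective of 6, so P(defective|working moved) = 1/6
By total probability: P(defective) = 8/13*1/3 + 5/13*1/6 = 7/26

7/26


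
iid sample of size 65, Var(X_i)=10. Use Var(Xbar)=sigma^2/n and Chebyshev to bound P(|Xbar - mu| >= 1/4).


Var(Xbar) = Var(X)/n = 10/65
Chebyshev: P(|Xbar-mu| >= 1/4) <= Var(Xbar)/(1/4)^2 = (2/13)/(1/16) = 32/13
Bound exceeds 1, so trivial bound: 1

1


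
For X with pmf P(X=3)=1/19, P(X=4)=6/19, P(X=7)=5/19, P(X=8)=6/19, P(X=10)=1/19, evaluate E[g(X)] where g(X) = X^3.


E[X^3] = sum(g(x)*P(x))
= 27*1/19 + 64*6/19 + 343*5/19 + 512*6/19 + 1000*1/19
= 6198/19

6198/19


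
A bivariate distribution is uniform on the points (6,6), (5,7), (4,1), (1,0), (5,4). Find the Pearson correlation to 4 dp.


Cov(X,Y) = 3.8800, Var(X) = 2.9600, Var(Y) = 7.4400
rho = Cov/(sqrt(VarX)*sqrt(VarY)) = 0.8268

0.8268


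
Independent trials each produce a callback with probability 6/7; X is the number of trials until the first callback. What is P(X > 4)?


P(X > 4) = P(first 4 trials all fail) = (1-p)^4 = (1/7)^4 = 1/2401

1/2401


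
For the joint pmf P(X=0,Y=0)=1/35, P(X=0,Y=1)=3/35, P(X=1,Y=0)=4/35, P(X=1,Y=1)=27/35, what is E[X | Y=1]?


P(Y=1) = 30/35
E[X|Y=1] = (0*3 + 1*27)/30 = 27/30 = 9/10

9/10


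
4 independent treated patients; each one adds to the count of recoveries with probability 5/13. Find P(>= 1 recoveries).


P(at least one) = 1 - P(none)
P(none) = (1 - 5/13)^4 = (8/13)^4 = 4096/28561
P(at least one) = 1 - 4096/28561 = 24465/28561

24465/28561


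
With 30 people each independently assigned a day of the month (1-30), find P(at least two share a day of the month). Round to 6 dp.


P(all different) = prod((30-i)/30 for i=0..29) = 0.000000
P(at least one match) = 1 - 0.000000 = 1.000000

1.000000


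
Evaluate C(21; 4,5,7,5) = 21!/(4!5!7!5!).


21! = 51090942171709440000
Denominator: 4!=24 * 5!=120 * 7!=5040 * 5!=120
Coefficient = 51090942171709440000 / 1741824000 = 29331862560

29331862560


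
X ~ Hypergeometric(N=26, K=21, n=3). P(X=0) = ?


P(X=0) = C(21,0)*C(5,3) / C(26,3)
= 1*10 / 2600
= 10/2600 = 1/260

1/260


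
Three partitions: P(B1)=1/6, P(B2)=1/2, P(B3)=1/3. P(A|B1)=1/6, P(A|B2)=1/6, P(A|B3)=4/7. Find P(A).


P(A) = P(A|B1)P(B1) + P(A|B2)P(B2) + P(A|B3)P(B3)
= 1/6*1/6 + 1/6*1/2 + 4/7*1/3
= 1/36 + 1/12 + 4/21 = 19/63

19/63


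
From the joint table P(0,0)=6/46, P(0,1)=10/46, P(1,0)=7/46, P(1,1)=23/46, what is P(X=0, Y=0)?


Read from table: P(X=0, Y=0) = 6/46 = 3/23

3/23


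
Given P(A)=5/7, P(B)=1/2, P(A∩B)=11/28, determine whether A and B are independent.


P(A)*P(B) = 5/7*1/2 = 5/14
P(A∩B) = 11/28 != 5/14, so not independent

No, A and B are not independent


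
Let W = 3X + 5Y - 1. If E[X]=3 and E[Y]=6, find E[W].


E[3X + 5Y - 1] = 3*E[X] + 5*E[Y] - 1
= (3)*(3) + (5)*(6) + (-1)
= 9 + 30 - 1 = 38

38


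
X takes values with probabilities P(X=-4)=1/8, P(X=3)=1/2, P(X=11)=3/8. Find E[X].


E[X] = sum(x * P(x))
= -4*1/8 + 3*1/2 + 11*3/8
= 41/8

41/8


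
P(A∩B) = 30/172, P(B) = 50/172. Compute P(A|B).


P(A|B) = P(A∩B)/P(B) = (30/172)/(50/172) = 30/50 = 3/5

3/5


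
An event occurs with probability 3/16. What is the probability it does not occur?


P(A') = 1 - P(A) = 1 - 3/16 = 13/16

13/16


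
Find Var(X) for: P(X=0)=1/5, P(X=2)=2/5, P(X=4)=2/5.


E[X] = 12/5, E[X^2] = 8
Var(X) = E[X^2] - (E[X])^2 = 8 - (12/5)^2 = 56/25

56/25


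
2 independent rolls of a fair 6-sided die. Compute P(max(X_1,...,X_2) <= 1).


P(max <= 1) = P(all X_i <= 1) = (P(X_1 <= 1))^2
= (1/6)^2 = 1/36

1/36


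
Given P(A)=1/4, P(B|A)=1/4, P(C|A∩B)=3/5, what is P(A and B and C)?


P(A∩B∩C) = P(A) * P(B|A) * P(C|A∩B)
= 1/4 * 1/4 * 3/5
= 1/16 * 3/5 = 3/80

3/80


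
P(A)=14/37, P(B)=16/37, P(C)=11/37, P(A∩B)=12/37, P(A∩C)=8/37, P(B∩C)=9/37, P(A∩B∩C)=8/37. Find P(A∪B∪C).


P(A∪B∪C) = P(A)+P(B)+P(C) - P(AB)-P(AC)-P(BC) + P(ABC)
= 14/37+16/37+11/37 - 12/37-8/37-9/37 + 8/37
= 20/37

20/37


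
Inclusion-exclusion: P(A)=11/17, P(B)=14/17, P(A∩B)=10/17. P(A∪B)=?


P(A∪B) = P(A) + P(B) - P(A∩B)
= 11/17 + 14/17 - 10/17 = 15/17

15/17


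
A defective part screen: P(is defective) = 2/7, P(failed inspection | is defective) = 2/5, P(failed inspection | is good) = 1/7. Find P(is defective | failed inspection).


P(A) = P(A|B)P(B) + P(A|B')P(B') = 2/5*2/7 + 1/7*5/7 = 53/245
P(B|A) = P(A|B)P(B)/P(A) = (4/35)/(53/245) = 28/53

28/53


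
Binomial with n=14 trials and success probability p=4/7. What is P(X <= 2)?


P(X<=2) = P(X=0) + P(X=1) + P(X=2)
= 4782969/678223072849 + 12754584/96889010407 + 110539728/96889010407
= 867843153/678223072849

867843153/678223072849


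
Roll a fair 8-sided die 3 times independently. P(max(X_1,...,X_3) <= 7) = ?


P(max <= 7) = P(all X_i <= 7) = (P(X_1 <= 7))^3
= (7/8)^3 = 343/512

343/512


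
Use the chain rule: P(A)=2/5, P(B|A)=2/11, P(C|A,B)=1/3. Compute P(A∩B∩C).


P(A∩B∩C) = P(A) * P(B|A) * P(C|A∩B)
= 2/5 * 2/11 * 1/3
= 4/55 * 1/3 = 4/165

4/165


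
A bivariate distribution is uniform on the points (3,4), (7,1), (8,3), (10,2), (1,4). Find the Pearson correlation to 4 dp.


Cov(X,Y) = -2.8400, Var(X) = 10.9600, Var(Y) = 1.3600
rho = Cov/(sqrt(VarX)*sqrt(VarY)) = -0.7356

-0.7356


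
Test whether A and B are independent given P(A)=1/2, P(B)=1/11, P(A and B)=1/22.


P(A)*P(B) = 1/2*1/11 = 1/22
P(A∩B) = 1/22, which equals P(A)P(B), so independent

Yes, A and B are independent


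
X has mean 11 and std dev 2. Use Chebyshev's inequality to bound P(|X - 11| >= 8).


k = 8/2 = 4
Chebyshev: P(|X-mu| >= k*sigma) <= 1/k^2 = 1/4^2 = 1/16

1/16


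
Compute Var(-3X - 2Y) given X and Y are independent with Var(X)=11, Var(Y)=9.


Independence => Cov(X,Y)=0
Var(-3X - 2Y) = (-3)^2*Var(X) + (-2)^2*Var(Y)
= 9*11 + 4*9 = 135

135


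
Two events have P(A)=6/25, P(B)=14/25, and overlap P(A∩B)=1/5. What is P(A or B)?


P(A∪B) = P(A) + P(B) - P(A∩B)
= 6/25 + 14/25 - 1/5 = 3/5

3/5
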